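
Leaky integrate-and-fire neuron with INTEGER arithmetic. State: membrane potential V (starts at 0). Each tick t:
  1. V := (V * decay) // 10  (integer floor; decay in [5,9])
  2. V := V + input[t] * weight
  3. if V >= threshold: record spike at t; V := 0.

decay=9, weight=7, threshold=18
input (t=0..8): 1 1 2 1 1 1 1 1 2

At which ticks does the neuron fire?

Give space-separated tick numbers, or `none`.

t=0: input=1 -> V=7
t=1: input=1 -> V=13
t=2: input=2 -> V=0 FIRE
t=3: input=1 -> V=7
t=4: input=1 -> V=13
t=5: input=1 -> V=0 FIRE
t=6: input=1 -> V=7
t=7: input=1 -> V=13
t=8: input=2 -> V=0 FIRE

Answer: 2 5 8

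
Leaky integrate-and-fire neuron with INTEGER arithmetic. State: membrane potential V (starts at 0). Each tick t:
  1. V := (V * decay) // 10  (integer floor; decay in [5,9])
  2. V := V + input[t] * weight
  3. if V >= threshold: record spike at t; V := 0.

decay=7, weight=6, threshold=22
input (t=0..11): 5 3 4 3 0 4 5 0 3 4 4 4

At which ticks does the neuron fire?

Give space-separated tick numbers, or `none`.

t=0: input=5 -> V=0 FIRE
t=1: input=3 -> V=18
t=2: input=4 -> V=0 FIRE
t=3: input=3 -> V=18
t=4: input=0 -> V=12
t=5: input=4 -> V=0 FIRE
t=6: input=5 -> V=0 FIRE
t=7: input=0 -> V=0
t=8: input=3 -> V=18
t=9: input=4 -> V=0 FIRE
t=10: input=4 -> V=0 FIRE
t=11: input=4 -> V=0 FIRE

Answer: 0 2 5 6 9 10 11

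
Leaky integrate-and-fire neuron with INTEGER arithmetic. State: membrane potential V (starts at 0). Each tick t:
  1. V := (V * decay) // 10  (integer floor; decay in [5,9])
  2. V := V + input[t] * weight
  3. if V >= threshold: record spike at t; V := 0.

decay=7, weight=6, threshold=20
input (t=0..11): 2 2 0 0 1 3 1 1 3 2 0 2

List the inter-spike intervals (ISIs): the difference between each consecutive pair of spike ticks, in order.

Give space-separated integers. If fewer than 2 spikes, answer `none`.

t=0: input=2 -> V=12
t=1: input=2 -> V=0 FIRE
t=2: input=0 -> V=0
t=3: input=0 -> V=0
t=4: input=1 -> V=6
t=5: input=3 -> V=0 FIRE
t=6: input=1 -> V=6
t=7: input=1 -> V=10
t=8: input=3 -> V=0 FIRE
t=9: input=2 -> V=12
t=10: input=0 -> V=8
t=11: input=2 -> V=17

Answer: 4 3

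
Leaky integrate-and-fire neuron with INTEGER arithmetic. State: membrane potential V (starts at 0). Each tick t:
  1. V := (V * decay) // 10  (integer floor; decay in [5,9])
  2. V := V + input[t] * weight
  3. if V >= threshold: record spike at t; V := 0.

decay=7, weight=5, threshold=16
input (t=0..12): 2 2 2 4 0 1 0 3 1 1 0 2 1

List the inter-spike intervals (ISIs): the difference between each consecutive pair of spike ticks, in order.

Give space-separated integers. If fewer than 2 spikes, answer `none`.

t=0: input=2 -> V=10
t=1: input=2 -> V=0 FIRE
t=2: input=2 -> V=10
t=3: input=4 -> V=0 FIRE
t=4: input=0 -> V=0
t=5: input=1 -> V=5
t=6: input=0 -> V=3
t=7: input=3 -> V=0 FIRE
t=8: input=1 -> V=5
t=9: input=1 -> V=8
t=10: input=0 -> V=5
t=11: input=2 -> V=13
t=12: input=1 -> V=14

Answer: 2 4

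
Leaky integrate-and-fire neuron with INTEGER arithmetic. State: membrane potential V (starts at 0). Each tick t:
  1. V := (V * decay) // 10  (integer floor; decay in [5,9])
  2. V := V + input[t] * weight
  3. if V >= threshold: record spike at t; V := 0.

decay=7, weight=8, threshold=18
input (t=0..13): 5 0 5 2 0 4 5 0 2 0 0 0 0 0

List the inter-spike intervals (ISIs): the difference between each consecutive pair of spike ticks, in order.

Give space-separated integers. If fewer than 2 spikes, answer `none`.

t=0: input=5 -> V=0 FIRE
t=1: input=0 -> V=0
t=2: input=5 -> V=0 FIRE
t=3: input=2 -> V=16
t=4: input=0 -> V=11
t=5: input=4 -> V=0 FIRE
t=6: input=5 -> V=0 FIRE
t=7: input=0 -> V=0
t=8: input=2 -> V=16
t=9: input=0 -> V=11
t=10: input=0 -> V=7
t=11: input=0 -> V=4
t=12: input=0 -> V=2
t=13: input=0 -> V=1

Answer: 2 3 1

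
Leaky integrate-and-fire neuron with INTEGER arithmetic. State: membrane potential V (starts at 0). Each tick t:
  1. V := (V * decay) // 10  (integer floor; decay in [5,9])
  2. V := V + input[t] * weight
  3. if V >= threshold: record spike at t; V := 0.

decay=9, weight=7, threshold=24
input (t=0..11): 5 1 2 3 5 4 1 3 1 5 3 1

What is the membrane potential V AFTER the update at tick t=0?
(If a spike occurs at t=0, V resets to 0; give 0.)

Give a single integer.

Answer: 0

Derivation:
t=0: input=5 -> V=0 FIRE
t=1: input=1 -> V=7
t=2: input=2 -> V=20
t=3: input=3 -> V=0 FIRE
t=4: input=5 -> V=0 FIRE
t=5: input=4 -> V=0 FIRE
t=6: input=1 -> V=7
t=7: input=3 -> V=0 FIRE
t=8: input=1 -> V=7
t=9: input=5 -> V=0 FIRE
t=10: input=3 -> V=21
t=11: input=1 -> V=0 FIRE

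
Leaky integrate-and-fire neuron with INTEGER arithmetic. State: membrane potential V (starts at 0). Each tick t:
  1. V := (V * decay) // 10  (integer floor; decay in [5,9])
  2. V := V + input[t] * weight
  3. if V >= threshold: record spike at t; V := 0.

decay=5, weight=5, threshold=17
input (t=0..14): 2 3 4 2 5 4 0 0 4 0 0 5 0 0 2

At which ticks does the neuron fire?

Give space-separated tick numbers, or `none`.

t=0: input=2 -> V=10
t=1: input=3 -> V=0 FIRE
t=2: input=4 -> V=0 FIRE
t=3: input=2 -> V=10
t=4: input=5 -> V=0 FIRE
t=5: input=4 -> V=0 FIRE
t=6: input=0 -> V=0
t=7: input=0 -> V=0
t=8: input=4 -> V=0 FIRE
t=9: input=0 -> V=0
t=10: input=0 -> V=0
t=11: input=5 -> V=0 FIRE
t=12: input=0 -> V=0
t=13: input=0 -> V=0
t=14: input=2 -> V=10

Answer: 1 2 4 5 8 11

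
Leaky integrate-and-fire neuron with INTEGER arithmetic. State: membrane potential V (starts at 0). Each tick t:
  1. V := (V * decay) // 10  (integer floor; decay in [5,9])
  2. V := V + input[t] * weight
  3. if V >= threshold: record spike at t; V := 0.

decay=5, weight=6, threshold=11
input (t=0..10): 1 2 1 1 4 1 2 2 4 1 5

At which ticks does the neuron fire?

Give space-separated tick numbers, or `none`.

t=0: input=1 -> V=6
t=1: input=2 -> V=0 FIRE
t=2: input=1 -> V=6
t=3: input=1 -> V=9
t=4: input=4 -> V=0 FIRE
t=5: input=1 -> V=6
t=6: input=2 -> V=0 FIRE
t=7: input=2 -> V=0 FIRE
t=8: input=4 -> V=0 FIRE
t=9: input=1 -> V=6
t=10: input=5 -> V=0 FIRE

Answer: 1 4 6 7 8 10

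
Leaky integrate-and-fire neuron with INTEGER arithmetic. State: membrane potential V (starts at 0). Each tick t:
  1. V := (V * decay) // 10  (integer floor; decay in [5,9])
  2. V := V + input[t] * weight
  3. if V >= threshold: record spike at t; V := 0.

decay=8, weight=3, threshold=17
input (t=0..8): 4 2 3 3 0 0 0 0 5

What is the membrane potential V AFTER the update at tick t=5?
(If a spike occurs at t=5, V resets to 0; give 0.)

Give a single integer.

Answer: 5

Derivation:
t=0: input=4 -> V=12
t=1: input=2 -> V=15
t=2: input=3 -> V=0 FIRE
t=3: input=3 -> V=9
t=4: input=0 -> V=7
t=5: input=0 -> V=5
t=6: input=0 -> V=4
t=7: input=0 -> V=3
t=8: input=5 -> V=0 FIRE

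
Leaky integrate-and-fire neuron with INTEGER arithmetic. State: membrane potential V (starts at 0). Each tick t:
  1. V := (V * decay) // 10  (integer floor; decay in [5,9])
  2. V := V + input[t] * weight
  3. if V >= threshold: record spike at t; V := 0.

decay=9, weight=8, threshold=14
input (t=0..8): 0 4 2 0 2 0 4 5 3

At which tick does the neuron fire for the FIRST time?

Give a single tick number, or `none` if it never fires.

t=0: input=0 -> V=0
t=1: input=4 -> V=0 FIRE
t=2: input=2 -> V=0 FIRE
t=3: input=0 -> V=0
t=4: input=2 -> V=0 FIRE
t=5: input=0 -> V=0
t=6: input=4 -> V=0 FIRE
t=7: input=5 -> V=0 FIRE
t=8: input=3 -> V=0 FIRE

Answer: 1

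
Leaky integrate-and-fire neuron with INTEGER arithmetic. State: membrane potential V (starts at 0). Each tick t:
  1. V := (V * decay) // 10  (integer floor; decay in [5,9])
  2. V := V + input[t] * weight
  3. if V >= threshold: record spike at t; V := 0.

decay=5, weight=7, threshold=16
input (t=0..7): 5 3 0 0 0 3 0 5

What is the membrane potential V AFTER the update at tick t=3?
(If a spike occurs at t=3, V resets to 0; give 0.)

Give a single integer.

t=0: input=5 -> V=0 FIRE
t=1: input=3 -> V=0 FIRE
t=2: input=0 -> V=0
t=3: input=0 -> V=0
t=4: input=0 -> V=0
t=5: input=3 -> V=0 FIRE
t=6: input=0 -> V=0
t=7: input=5 -> V=0 FIRE

Answer: 0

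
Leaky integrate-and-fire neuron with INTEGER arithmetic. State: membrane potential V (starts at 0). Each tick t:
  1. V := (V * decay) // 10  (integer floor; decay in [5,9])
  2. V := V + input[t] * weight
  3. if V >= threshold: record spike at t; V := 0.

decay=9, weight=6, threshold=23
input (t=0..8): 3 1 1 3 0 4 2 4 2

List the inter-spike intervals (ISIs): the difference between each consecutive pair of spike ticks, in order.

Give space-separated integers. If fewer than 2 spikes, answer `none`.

t=0: input=3 -> V=18
t=1: input=1 -> V=22
t=2: input=1 -> V=0 FIRE
t=3: input=3 -> V=18
t=4: input=0 -> V=16
t=5: input=4 -> V=0 FIRE
t=6: input=2 -> V=12
t=7: input=4 -> V=0 FIRE
t=8: input=2 -> V=12

Answer: 3 2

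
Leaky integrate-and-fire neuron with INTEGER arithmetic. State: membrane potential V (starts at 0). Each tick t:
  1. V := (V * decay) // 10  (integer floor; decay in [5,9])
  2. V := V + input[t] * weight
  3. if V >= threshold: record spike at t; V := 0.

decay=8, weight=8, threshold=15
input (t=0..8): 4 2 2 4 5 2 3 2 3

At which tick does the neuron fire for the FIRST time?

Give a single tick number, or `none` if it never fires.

t=0: input=4 -> V=0 FIRE
t=1: input=2 -> V=0 FIRE
t=2: input=2 -> V=0 FIRE
t=3: input=4 -> V=0 FIRE
t=4: input=5 -> V=0 FIRE
t=5: input=2 -> V=0 FIRE
t=6: input=3 -> V=0 FIRE
t=7: input=2 -> V=0 FIRE
t=8: input=3 -> V=0 FIRE

Answer: 0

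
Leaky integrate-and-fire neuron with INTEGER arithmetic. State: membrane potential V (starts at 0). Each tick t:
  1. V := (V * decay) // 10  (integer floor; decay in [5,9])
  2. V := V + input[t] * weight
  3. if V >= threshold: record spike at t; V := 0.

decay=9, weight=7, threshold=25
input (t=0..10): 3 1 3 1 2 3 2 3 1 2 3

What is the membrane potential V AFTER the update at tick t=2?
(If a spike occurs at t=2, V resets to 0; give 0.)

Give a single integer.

t=0: input=3 -> V=21
t=1: input=1 -> V=0 FIRE
t=2: input=3 -> V=21
t=3: input=1 -> V=0 FIRE
t=4: input=2 -> V=14
t=5: input=3 -> V=0 FIRE
t=6: input=2 -> V=14
t=7: input=3 -> V=0 FIRE
t=8: input=1 -> V=7
t=9: input=2 -> V=20
t=10: input=3 -> V=0 FIRE

Answer: 21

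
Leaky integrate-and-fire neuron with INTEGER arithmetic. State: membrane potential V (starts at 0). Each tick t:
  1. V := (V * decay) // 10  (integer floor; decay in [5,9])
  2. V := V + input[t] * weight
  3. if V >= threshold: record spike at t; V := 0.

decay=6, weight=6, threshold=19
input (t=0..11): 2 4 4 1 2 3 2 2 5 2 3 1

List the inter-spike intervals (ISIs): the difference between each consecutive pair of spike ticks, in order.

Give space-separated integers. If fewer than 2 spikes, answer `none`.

t=0: input=2 -> V=12
t=1: input=4 -> V=0 FIRE
t=2: input=4 -> V=0 FIRE
t=3: input=1 -> V=6
t=4: input=2 -> V=15
t=5: input=3 -> V=0 FIRE
t=6: input=2 -> V=12
t=7: input=2 -> V=0 FIRE
t=8: input=5 -> V=0 FIRE
t=9: input=2 -> V=12
t=10: input=3 -> V=0 FIRE
t=11: input=1 -> V=6

Answer: 1 3 2 1 2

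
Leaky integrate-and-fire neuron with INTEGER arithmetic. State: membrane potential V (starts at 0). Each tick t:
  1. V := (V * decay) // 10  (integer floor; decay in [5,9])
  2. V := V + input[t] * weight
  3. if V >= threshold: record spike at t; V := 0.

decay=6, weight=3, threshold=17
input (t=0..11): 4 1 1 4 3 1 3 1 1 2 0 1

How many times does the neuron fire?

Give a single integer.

Answer: 1

Derivation:
t=0: input=4 -> V=12
t=1: input=1 -> V=10
t=2: input=1 -> V=9
t=3: input=4 -> V=0 FIRE
t=4: input=3 -> V=9
t=5: input=1 -> V=8
t=6: input=3 -> V=13
t=7: input=1 -> V=10
t=8: input=1 -> V=9
t=9: input=2 -> V=11
t=10: input=0 -> V=6
t=11: input=1 -> V=6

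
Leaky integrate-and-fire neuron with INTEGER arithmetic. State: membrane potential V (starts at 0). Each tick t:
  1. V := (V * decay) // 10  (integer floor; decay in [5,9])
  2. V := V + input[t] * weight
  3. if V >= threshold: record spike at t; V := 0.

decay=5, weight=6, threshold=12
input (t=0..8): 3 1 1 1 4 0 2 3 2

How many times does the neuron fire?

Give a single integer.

Answer: 5

Derivation:
t=0: input=3 -> V=0 FIRE
t=1: input=1 -> V=6
t=2: input=1 -> V=9
t=3: input=1 -> V=10
t=4: input=4 -> V=0 FIRE
t=5: input=0 -> V=0
t=6: input=2 -> V=0 FIRE
t=7: input=3 -> V=0 FIRE
t=8: input=2 -> V=0 FIRE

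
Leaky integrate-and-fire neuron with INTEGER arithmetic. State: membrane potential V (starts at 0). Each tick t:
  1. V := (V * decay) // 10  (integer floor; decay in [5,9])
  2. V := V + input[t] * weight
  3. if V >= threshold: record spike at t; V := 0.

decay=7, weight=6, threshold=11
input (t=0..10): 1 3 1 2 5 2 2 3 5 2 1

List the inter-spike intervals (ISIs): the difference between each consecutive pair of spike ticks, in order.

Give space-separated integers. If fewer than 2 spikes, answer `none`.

Answer: 2 1 1 1 1 1 1

Derivation:
t=0: input=1 -> V=6
t=1: input=3 -> V=0 FIRE
t=2: input=1 -> V=6
t=3: input=2 -> V=0 FIRE
t=4: input=5 -> V=0 FIRE
t=5: input=2 -> V=0 FIRE
t=6: input=2 -> V=0 FIRE
t=7: input=3 -> V=0 FIRE
t=8: input=5 -> V=0 FIRE
t=9: input=2 -> V=0 FIRE
t=10: input=1 -> V=6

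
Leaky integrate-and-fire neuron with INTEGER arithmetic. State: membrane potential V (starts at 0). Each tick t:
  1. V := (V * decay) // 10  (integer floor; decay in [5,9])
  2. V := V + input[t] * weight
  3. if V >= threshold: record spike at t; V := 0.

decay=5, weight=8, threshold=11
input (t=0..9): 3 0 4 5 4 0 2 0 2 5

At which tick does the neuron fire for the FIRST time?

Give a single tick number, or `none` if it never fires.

t=0: input=3 -> V=0 FIRE
t=1: input=0 -> V=0
t=2: input=4 -> V=0 FIRE
t=3: input=5 -> V=0 FIRE
t=4: input=4 -> V=0 FIRE
t=5: input=0 -> V=0
t=6: input=2 -> V=0 FIRE
t=7: input=0 -> V=0
t=8: input=2 -> V=0 FIRE
t=9: input=5 -> V=0 FIRE

Answer: 0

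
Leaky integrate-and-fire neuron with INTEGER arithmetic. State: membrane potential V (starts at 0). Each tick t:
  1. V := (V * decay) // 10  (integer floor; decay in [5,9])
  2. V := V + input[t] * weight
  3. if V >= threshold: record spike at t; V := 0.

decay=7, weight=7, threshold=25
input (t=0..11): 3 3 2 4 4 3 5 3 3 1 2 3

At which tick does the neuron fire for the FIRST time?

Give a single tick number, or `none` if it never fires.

Answer: 1

Derivation:
t=0: input=3 -> V=21
t=1: input=3 -> V=0 FIRE
t=2: input=2 -> V=14
t=3: input=4 -> V=0 FIRE
t=4: input=4 -> V=0 FIRE
t=5: input=3 -> V=21
t=6: input=5 -> V=0 FIRE
t=7: input=3 -> V=21
t=8: input=3 -> V=0 FIRE
t=9: input=1 -> V=7
t=10: input=2 -> V=18
t=11: input=3 -> V=0 FIRE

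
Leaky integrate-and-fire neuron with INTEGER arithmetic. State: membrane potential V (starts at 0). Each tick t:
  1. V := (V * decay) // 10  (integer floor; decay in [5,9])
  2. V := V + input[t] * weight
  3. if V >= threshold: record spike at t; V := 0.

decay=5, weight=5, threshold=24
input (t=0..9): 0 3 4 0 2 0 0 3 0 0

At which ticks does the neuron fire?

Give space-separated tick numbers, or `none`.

Answer: 2

Derivation:
t=0: input=0 -> V=0
t=1: input=3 -> V=15
t=2: input=4 -> V=0 FIRE
t=3: input=0 -> V=0
t=4: input=2 -> V=10
t=5: input=0 -> V=5
t=6: input=0 -> V=2
t=7: input=3 -> V=16
t=8: input=0 -> V=8
t=9: input=0 -> V=4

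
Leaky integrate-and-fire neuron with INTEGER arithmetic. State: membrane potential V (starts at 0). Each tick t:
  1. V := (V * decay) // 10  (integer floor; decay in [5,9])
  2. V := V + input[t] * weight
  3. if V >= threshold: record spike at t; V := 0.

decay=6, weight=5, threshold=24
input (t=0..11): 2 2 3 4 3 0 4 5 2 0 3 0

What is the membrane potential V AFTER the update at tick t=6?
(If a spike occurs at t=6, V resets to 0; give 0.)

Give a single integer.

t=0: input=2 -> V=10
t=1: input=2 -> V=16
t=2: input=3 -> V=0 FIRE
t=3: input=4 -> V=20
t=4: input=3 -> V=0 FIRE
t=5: input=0 -> V=0
t=6: input=4 -> V=20
t=7: input=5 -> V=0 FIRE
t=8: input=2 -> V=10
t=9: input=0 -> V=6
t=10: input=3 -> V=18
t=11: input=0 -> V=10

Answer: 20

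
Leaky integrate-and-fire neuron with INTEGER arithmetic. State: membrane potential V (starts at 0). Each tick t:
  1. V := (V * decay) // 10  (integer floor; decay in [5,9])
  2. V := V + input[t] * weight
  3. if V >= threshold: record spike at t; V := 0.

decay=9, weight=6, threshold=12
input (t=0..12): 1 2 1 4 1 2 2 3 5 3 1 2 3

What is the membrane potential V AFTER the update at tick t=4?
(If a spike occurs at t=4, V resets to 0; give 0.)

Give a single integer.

Answer: 6

Derivation:
t=0: input=1 -> V=6
t=1: input=2 -> V=0 FIRE
t=2: input=1 -> V=6
t=3: input=4 -> V=0 FIRE
t=4: input=1 -> V=6
t=5: input=2 -> V=0 FIRE
t=6: input=2 -> V=0 FIRE
t=7: input=3 -> V=0 FIRE
t=8: input=5 -> V=0 FIRE
t=9: input=3 -> V=0 FIRE
t=10: input=1 -> V=6
t=11: input=2 -> V=0 FIRE
t=12: input=3 -> V=0 FIRE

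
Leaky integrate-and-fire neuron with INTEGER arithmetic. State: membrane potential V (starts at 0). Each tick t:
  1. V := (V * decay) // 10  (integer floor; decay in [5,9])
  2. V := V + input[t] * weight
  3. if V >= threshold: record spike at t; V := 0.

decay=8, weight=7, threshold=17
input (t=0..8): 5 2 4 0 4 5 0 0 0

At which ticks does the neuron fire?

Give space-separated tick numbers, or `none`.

t=0: input=5 -> V=0 FIRE
t=1: input=2 -> V=14
t=2: input=4 -> V=0 FIRE
t=3: input=0 -> V=0
t=4: input=4 -> V=0 FIRE
t=5: input=5 -> V=0 FIRE
t=6: input=0 -> V=0
t=7: input=0 -> V=0
t=8: input=0 -> V=0

Answer: 0 2 4 5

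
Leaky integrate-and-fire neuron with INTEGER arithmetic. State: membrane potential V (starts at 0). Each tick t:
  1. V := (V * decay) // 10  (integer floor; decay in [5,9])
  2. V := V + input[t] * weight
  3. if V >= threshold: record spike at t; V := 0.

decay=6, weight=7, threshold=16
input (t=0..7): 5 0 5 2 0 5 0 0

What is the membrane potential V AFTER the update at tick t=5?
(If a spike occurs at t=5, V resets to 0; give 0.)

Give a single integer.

t=0: input=5 -> V=0 FIRE
t=1: input=0 -> V=0
t=2: input=5 -> V=0 FIRE
t=3: input=2 -> V=14
t=4: input=0 -> V=8
t=5: input=5 -> V=0 FIRE
t=6: input=0 -> V=0
t=7: input=0 -> V=0

Answer: 0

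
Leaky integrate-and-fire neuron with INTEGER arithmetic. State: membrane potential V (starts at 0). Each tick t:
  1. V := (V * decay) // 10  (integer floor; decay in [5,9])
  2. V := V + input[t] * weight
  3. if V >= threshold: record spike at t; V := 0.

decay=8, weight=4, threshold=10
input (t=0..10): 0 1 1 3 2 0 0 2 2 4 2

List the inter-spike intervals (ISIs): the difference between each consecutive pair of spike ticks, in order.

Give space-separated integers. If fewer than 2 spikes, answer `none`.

t=0: input=0 -> V=0
t=1: input=1 -> V=4
t=2: input=1 -> V=7
t=3: input=3 -> V=0 FIRE
t=4: input=2 -> V=8
t=5: input=0 -> V=6
t=6: input=0 -> V=4
t=7: input=2 -> V=0 FIRE
t=8: input=2 -> V=8
t=9: input=4 -> V=0 FIRE
t=10: input=2 -> V=8

Answer: 4 2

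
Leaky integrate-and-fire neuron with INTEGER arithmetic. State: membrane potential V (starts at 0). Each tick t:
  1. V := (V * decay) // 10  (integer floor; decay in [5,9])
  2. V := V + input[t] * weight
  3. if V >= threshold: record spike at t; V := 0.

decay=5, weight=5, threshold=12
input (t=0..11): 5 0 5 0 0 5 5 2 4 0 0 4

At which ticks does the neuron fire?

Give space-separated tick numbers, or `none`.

Answer: 0 2 5 6 8 11

Derivation:
t=0: input=5 -> V=0 FIRE
t=1: input=0 -> V=0
t=2: input=5 -> V=0 FIRE
t=3: input=0 -> V=0
t=4: input=0 -> V=0
t=5: input=5 -> V=0 FIRE
t=6: input=5 -> V=0 FIRE
t=7: input=2 -> V=10
t=8: input=4 -> V=0 FIRE
t=9: input=0 -> V=0
t=10: input=0 -> V=0
t=11: input=4 -> V=0 FIRE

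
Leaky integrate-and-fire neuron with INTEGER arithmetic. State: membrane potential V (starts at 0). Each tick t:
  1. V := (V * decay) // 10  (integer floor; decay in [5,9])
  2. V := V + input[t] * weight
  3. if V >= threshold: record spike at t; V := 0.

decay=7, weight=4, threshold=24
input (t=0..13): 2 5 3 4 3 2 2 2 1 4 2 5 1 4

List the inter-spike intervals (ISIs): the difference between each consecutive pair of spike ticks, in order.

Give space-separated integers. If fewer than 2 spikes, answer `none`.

t=0: input=2 -> V=8
t=1: input=5 -> V=0 FIRE
t=2: input=3 -> V=12
t=3: input=4 -> V=0 FIRE
t=4: input=3 -> V=12
t=5: input=2 -> V=16
t=6: input=2 -> V=19
t=7: input=2 -> V=21
t=8: input=1 -> V=18
t=9: input=4 -> V=0 FIRE
t=10: input=2 -> V=8
t=11: input=5 -> V=0 FIRE
t=12: input=1 -> V=4
t=13: input=4 -> V=18

Answer: 2 6 2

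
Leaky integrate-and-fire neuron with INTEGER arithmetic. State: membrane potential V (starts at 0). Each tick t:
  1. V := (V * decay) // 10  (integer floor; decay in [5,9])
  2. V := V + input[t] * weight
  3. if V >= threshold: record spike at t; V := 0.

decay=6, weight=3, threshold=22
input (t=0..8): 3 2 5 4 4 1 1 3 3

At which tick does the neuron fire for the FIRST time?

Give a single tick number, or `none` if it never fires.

Answer: 3

Derivation:
t=0: input=3 -> V=9
t=1: input=2 -> V=11
t=2: input=5 -> V=21
t=3: input=4 -> V=0 FIRE
t=4: input=4 -> V=12
t=5: input=1 -> V=10
t=6: input=1 -> V=9
t=7: input=3 -> V=14
t=8: input=3 -> V=17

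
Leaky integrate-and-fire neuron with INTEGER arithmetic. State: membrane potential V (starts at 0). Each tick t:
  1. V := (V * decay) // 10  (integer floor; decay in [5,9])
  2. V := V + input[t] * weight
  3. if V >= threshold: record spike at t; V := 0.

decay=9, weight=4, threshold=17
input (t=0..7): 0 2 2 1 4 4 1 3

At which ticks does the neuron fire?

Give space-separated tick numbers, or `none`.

Answer: 3 5

Derivation:
t=0: input=0 -> V=0
t=1: input=2 -> V=8
t=2: input=2 -> V=15
t=3: input=1 -> V=0 FIRE
t=4: input=4 -> V=16
t=5: input=4 -> V=0 FIRE
t=6: input=1 -> V=4
t=7: input=3 -> V=15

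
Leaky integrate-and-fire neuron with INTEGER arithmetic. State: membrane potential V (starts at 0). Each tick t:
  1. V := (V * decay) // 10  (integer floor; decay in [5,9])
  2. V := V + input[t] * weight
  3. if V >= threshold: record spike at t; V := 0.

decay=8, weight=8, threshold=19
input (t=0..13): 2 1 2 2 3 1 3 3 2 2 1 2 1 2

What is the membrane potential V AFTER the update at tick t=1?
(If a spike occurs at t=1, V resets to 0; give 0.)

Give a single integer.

t=0: input=2 -> V=16
t=1: input=1 -> V=0 FIRE
t=2: input=2 -> V=16
t=3: input=2 -> V=0 FIRE
t=4: input=3 -> V=0 FIRE
t=5: input=1 -> V=8
t=6: input=3 -> V=0 FIRE
t=7: input=3 -> V=0 FIRE
t=8: input=2 -> V=16
t=9: input=2 -> V=0 FIRE
t=10: input=1 -> V=8
t=11: input=2 -> V=0 FIRE
t=12: input=1 -> V=8
t=13: input=2 -> V=0 FIRE

Answer: 0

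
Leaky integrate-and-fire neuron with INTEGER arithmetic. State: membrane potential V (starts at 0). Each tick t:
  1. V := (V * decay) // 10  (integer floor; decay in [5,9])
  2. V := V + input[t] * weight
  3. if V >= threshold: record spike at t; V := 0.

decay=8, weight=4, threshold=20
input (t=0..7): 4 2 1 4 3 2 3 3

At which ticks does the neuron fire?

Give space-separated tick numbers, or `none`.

t=0: input=4 -> V=16
t=1: input=2 -> V=0 FIRE
t=2: input=1 -> V=4
t=3: input=4 -> V=19
t=4: input=3 -> V=0 FIRE
t=5: input=2 -> V=8
t=6: input=3 -> V=18
t=7: input=3 -> V=0 FIRE

Answer: 1 4 7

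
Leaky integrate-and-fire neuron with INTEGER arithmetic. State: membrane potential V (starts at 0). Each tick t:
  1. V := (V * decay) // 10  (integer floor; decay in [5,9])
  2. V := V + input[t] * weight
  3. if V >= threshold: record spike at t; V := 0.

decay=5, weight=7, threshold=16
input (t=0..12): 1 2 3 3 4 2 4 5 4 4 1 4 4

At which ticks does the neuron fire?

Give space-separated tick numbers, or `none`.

Answer: 1 2 3 4 6 7 8 9 11 12

Derivation:
t=0: input=1 -> V=7
t=1: input=2 -> V=0 FIRE
t=2: input=3 -> V=0 FIRE
t=3: input=3 -> V=0 FIRE
t=4: input=4 -> V=0 FIRE
t=5: input=2 -> V=14
t=6: input=4 -> V=0 FIRE
t=7: input=5 -> V=0 FIRE
t=8: input=4 -> V=0 FIRE
t=9: input=4 -> V=0 FIRE
t=10: input=1 -> V=7
t=11: input=4 -> V=0 FIRE
t=12: input=4 -> V=0 FIRE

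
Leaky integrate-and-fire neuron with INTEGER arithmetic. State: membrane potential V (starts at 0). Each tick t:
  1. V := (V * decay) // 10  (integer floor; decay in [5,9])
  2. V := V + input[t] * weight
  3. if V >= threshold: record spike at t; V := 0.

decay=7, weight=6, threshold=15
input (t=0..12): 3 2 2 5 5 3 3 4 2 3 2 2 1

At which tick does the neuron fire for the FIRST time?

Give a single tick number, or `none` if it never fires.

t=0: input=3 -> V=0 FIRE
t=1: input=2 -> V=12
t=2: input=2 -> V=0 FIRE
t=3: input=5 -> V=0 FIRE
t=4: input=5 -> V=0 FIRE
t=5: input=3 -> V=0 FIRE
t=6: input=3 -> V=0 FIRE
t=7: input=4 -> V=0 FIRE
t=8: input=2 -> V=12
t=9: input=3 -> V=0 FIRE
t=10: input=2 -> V=12
t=11: input=2 -> V=0 FIRE
t=12: input=1 -> V=6

Answer: 0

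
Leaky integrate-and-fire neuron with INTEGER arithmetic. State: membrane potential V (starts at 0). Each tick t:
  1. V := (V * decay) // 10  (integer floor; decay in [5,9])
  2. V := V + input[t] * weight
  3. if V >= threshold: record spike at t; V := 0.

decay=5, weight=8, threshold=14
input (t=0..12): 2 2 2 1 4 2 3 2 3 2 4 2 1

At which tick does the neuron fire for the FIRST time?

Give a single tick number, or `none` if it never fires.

Answer: 0

Derivation:
t=0: input=2 -> V=0 FIRE
t=1: input=2 -> V=0 FIRE
t=2: input=2 -> V=0 FIRE
t=3: input=1 -> V=8
t=4: input=4 -> V=0 FIRE
t=5: input=2 -> V=0 FIRE
t=6: input=3 -> V=0 FIRE
t=7: input=2 -> V=0 FIRE
t=8: input=3 -> V=0 FIRE
t=9: input=2 -> V=0 FIRE
t=10: input=4 -> V=0 FIRE
t=11: input=2 -> V=0 FIRE
t=12: input=1 -> V=8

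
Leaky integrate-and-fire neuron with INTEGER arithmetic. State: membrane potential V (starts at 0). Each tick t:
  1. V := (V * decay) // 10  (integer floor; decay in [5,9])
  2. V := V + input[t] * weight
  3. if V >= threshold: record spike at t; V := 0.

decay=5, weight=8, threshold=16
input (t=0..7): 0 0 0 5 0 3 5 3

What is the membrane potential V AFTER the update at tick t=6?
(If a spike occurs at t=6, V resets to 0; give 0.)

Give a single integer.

Answer: 0

Derivation:
t=0: input=0 -> V=0
t=1: input=0 -> V=0
t=2: input=0 -> V=0
t=3: input=5 -> V=0 FIRE
t=4: input=0 -> V=0
t=5: input=3 -> V=0 FIRE
t=6: input=5 -> V=0 FIRE
t=7: input=3 -> V=0 FIRE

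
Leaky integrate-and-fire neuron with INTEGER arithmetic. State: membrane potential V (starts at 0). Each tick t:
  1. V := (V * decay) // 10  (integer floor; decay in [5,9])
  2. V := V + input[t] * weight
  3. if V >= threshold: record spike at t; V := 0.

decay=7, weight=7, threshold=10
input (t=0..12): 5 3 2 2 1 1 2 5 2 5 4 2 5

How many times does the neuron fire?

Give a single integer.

Answer: 12

Derivation:
t=0: input=5 -> V=0 FIRE
t=1: input=3 -> V=0 FIRE
t=2: input=2 -> V=0 FIRE
t=3: input=2 -> V=0 FIRE
t=4: input=1 -> V=7
t=5: input=1 -> V=0 FIRE
t=6: input=2 -> V=0 FIRE
t=7: input=5 -> V=0 FIRE
t=8: input=2 -> V=0 FIRE
t=9: input=5 -> V=0 FIRE
t=10: input=4 -> V=0 FIRE
t=11: input=2 -> V=0 FIRE
t=12: input=5 -> V=0 FIRE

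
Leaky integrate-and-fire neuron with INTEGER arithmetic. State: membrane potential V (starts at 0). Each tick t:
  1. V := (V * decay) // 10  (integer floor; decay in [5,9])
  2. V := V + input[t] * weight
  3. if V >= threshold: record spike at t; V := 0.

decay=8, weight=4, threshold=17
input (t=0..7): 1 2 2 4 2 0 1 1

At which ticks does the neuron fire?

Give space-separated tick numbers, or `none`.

t=0: input=1 -> V=4
t=1: input=2 -> V=11
t=2: input=2 -> V=16
t=3: input=4 -> V=0 FIRE
t=4: input=2 -> V=8
t=5: input=0 -> V=6
t=6: input=1 -> V=8
t=7: input=1 -> V=10

Answer: 3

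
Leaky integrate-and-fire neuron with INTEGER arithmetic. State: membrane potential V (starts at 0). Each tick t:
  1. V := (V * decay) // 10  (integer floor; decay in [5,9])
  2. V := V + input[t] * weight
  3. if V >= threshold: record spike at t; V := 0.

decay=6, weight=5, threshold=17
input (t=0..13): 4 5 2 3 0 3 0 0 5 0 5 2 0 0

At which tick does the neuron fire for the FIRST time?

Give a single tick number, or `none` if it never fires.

Answer: 0

Derivation:
t=0: input=4 -> V=0 FIRE
t=1: input=5 -> V=0 FIRE
t=2: input=2 -> V=10
t=3: input=3 -> V=0 FIRE
t=4: input=0 -> V=0
t=5: input=3 -> V=15
t=6: input=0 -> V=9
t=7: input=0 -> V=5
t=8: input=5 -> V=0 FIRE
t=9: input=0 -> V=0
t=10: input=5 -> V=0 FIRE
t=11: input=2 -> V=10
t=12: input=0 -> V=6
t=13: input=0 -> V=3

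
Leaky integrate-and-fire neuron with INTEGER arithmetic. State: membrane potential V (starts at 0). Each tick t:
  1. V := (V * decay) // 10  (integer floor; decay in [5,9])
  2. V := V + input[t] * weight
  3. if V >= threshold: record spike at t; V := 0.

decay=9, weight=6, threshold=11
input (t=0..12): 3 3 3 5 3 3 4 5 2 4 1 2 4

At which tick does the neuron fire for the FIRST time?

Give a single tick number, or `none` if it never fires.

t=0: input=3 -> V=0 FIRE
t=1: input=3 -> V=0 FIRE
t=2: input=3 -> V=0 FIRE
t=3: input=5 -> V=0 FIRE
t=4: input=3 -> V=0 FIRE
t=5: input=3 -> V=0 FIRE
t=6: input=4 -> V=0 FIRE
t=7: input=5 -> V=0 FIRE
t=8: input=2 -> V=0 FIRE
t=9: input=4 -> V=0 FIRE
t=10: input=1 -> V=6
t=11: input=2 -> V=0 FIRE
t=12: input=4 -> V=0 FIRE

Answer: 0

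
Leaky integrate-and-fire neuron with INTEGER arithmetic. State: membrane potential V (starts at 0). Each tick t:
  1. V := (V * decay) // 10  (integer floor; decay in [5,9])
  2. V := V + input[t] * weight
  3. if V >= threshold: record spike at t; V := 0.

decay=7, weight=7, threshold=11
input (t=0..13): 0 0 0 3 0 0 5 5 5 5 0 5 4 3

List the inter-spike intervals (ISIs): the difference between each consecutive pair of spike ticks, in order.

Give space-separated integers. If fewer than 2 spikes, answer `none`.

t=0: input=0 -> V=0
t=1: input=0 -> V=0
t=2: input=0 -> V=0
t=3: input=3 -> V=0 FIRE
t=4: input=0 -> V=0
t=5: input=0 -> V=0
t=6: input=5 -> V=0 FIRE
t=7: input=5 -> V=0 FIRE
t=8: input=5 -> V=0 FIRE
t=9: input=5 -> V=0 FIRE
t=10: input=0 -> V=0
t=11: input=5 -> V=0 FIRE
t=12: input=4 -> V=0 FIRE
t=13: input=3 -> V=0 FIRE

Answer: 3 1 1 1 2 1 1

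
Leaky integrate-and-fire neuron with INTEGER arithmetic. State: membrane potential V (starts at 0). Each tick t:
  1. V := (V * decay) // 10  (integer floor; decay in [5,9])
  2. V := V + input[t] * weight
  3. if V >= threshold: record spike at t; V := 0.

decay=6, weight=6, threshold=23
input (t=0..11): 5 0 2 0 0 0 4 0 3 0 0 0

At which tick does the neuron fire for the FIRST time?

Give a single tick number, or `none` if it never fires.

Answer: 0

Derivation:
t=0: input=5 -> V=0 FIRE
t=1: input=0 -> V=0
t=2: input=2 -> V=12
t=3: input=0 -> V=7
t=4: input=0 -> V=4
t=5: input=0 -> V=2
t=6: input=4 -> V=0 FIRE
t=7: input=0 -> V=0
t=8: input=3 -> V=18
t=9: input=0 -> V=10
t=10: input=0 -> V=6
t=11: input=0 -> V=3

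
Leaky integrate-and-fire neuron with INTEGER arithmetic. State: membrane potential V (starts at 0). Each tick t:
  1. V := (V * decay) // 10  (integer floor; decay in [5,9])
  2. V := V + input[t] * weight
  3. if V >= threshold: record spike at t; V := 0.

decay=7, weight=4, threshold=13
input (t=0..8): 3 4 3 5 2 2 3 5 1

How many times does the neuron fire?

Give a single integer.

Answer: 4

Derivation:
t=0: input=3 -> V=12
t=1: input=4 -> V=0 FIRE
t=2: input=3 -> V=12
t=3: input=5 -> V=0 FIRE
t=4: input=2 -> V=8
t=5: input=2 -> V=0 FIRE
t=6: input=3 -> V=12
t=7: input=5 -> V=0 FIRE
t=8: input=1 -> V=4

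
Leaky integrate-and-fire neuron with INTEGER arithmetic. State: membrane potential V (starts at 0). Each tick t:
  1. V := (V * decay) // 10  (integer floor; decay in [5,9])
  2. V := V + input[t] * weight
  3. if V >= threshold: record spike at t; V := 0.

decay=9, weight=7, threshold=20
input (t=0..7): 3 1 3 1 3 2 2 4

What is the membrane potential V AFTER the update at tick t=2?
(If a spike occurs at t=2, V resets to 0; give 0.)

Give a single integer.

Answer: 0

Derivation:
t=0: input=3 -> V=0 FIRE
t=1: input=1 -> V=7
t=2: input=3 -> V=0 FIRE
t=3: input=1 -> V=7
t=4: input=3 -> V=0 FIRE
t=5: input=2 -> V=14
t=6: input=2 -> V=0 FIRE
t=7: input=4 -> V=0 FIRE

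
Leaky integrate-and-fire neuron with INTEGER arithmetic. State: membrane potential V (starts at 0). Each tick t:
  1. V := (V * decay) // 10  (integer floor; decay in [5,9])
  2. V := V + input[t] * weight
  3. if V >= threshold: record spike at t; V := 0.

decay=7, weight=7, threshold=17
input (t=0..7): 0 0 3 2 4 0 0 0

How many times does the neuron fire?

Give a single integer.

t=0: input=0 -> V=0
t=1: input=0 -> V=0
t=2: input=3 -> V=0 FIRE
t=3: input=2 -> V=14
t=4: input=4 -> V=0 FIRE
t=5: input=0 -> V=0
t=6: input=0 -> V=0
t=7: input=0 -> V=0

Answer: 2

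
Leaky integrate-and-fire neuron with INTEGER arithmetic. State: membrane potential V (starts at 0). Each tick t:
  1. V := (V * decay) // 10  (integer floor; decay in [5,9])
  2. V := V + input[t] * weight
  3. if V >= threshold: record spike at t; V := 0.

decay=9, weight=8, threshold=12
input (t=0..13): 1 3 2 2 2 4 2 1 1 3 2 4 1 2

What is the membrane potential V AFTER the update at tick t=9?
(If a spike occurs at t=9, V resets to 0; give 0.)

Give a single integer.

Answer: 0

Derivation:
t=0: input=1 -> V=8
t=1: input=3 -> V=0 FIRE
t=2: input=2 -> V=0 FIRE
t=3: input=2 -> V=0 FIRE
t=4: input=2 -> V=0 FIRE
t=5: input=4 -> V=0 FIRE
t=6: input=2 -> V=0 FIRE
t=7: input=1 -> V=8
t=8: input=1 -> V=0 FIRE
t=9: input=3 -> V=0 FIRE
t=10: input=2 -> V=0 FIRE
t=11: input=4 -> V=0 FIRE
t=12: input=1 -> V=8
t=13: input=2 -> V=0 FIRE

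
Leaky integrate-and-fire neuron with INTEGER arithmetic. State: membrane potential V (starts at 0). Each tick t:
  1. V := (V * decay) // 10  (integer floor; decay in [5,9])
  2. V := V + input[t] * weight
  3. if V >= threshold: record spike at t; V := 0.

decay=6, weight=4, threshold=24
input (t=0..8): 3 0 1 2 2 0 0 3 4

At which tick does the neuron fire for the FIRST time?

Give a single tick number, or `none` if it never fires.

Answer: 8

Derivation:
t=0: input=3 -> V=12
t=1: input=0 -> V=7
t=2: input=1 -> V=8
t=3: input=2 -> V=12
t=4: input=2 -> V=15
t=5: input=0 -> V=9
t=6: input=0 -> V=5
t=7: input=3 -> V=15
t=8: input=4 -> V=0 FIRE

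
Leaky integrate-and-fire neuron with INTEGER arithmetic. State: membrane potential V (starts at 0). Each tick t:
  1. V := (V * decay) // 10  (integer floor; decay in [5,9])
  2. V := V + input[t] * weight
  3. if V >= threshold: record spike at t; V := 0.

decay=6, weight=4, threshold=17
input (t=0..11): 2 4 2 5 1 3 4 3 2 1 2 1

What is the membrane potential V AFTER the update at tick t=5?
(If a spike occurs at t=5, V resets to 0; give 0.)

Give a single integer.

Answer: 14

Derivation:
t=0: input=2 -> V=8
t=1: input=4 -> V=0 FIRE
t=2: input=2 -> V=8
t=3: input=5 -> V=0 FIRE
t=4: input=1 -> V=4
t=5: input=3 -> V=14
t=6: input=4 -> V=0 FIRE
t=7: input=3 -> V=12
t=8: input=2 -> V=15
t=9: input=1 -> V=13
t=10: input=2 -> V=15
t=11: input=1 -> V=13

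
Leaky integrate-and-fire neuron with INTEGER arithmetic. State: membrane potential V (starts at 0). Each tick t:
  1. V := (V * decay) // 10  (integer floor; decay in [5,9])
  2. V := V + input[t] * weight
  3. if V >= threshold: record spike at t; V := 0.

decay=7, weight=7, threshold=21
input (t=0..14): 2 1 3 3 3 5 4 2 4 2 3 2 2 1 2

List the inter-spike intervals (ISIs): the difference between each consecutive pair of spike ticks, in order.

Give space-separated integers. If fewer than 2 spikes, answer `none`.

Answer: 1 1 1 1 2 2 2

Derivation:
t=0: input=2 -> V=14
t=1: input=1 -> V=16
t=2: input=3 -> V=0 FIRE
t=3: input=3 -> V=0 FIRE
t=4: input=3 -> V=0 FIRE
t=5: input=5 -> V=0 FIRE
t=6: input=4 -> V=0 FIRE
t=7: input=2 -> V=14
t=8: input=4 -> V=0 FIRE
t=9: input=2 -> V=14
t=10: input=3 -> V=0 FIRE
t=11: input=2 -> V=14
t=12: input=2 -> V=0 FIRE
t=13: input=1 -> V=7
t=14: input=2 -> V=18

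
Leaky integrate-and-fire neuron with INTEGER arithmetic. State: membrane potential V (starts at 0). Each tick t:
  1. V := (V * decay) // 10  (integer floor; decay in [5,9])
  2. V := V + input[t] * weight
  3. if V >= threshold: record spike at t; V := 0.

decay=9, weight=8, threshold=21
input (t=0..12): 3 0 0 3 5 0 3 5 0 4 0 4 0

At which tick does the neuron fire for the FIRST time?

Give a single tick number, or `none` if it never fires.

Answer: 0

Derivation:
t=0: input=3 -> V=0 FIRE
t=1: input=0 -> V=0
t=2: input=0 -> V=0
t=3: input=3 -> V=0 FIRE
t=4: input=5 -> V=0 FIRE
t=5: input=0 -> V=0
t=6: input=3 -> V=0 FIRE
t=7: input=5 -> V=0 FIRE
t=8: input=0 -> V=0
t=9: input=4 -> V=0 FIRE
t=10: input=0 -> V=0
t=11: input=4 -> V=0 FIRE
t=12: input=0 -> V=0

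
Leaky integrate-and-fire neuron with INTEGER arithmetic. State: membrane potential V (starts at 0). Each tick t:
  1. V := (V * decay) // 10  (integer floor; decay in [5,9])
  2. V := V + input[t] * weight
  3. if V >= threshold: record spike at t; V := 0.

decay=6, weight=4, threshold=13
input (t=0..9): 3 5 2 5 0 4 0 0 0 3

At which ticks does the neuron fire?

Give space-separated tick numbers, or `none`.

t=0: input=3 -> V=12
t=1: input=5 -> V=0 FIRE
t=2: input=2 -> V=8
t=3: input=5 -> V=0 FIRE
t=4: input=0 -> V=0
t=5: input=4 -> V=0 FIRE
t=6: input=0 -> V=0
t=7: input=0 -> V=0
t=8: input=0 -> V=0
t=9: input=3 -> V=12

Answer: 1 3 5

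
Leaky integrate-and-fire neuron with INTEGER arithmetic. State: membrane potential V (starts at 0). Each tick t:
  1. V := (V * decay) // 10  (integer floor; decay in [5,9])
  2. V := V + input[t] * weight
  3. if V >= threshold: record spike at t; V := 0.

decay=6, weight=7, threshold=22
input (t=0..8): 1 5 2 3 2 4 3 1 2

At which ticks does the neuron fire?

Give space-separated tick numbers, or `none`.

Answer: 1 3 5 8

Derivation:
t=0: input=1 -> V=7
t=1: input=5 -> V=0 FIRE
t=2: input=2 -> V=14
t=3: input=3 -> V=0 FIRE
t=4: input=2 -> V=14
t=5: input=4 -> V=0 FIRE
t=6: input=3 -> V=21
t=7: input=1 -> V=19
t=8: input=2 -> V=0 FIRE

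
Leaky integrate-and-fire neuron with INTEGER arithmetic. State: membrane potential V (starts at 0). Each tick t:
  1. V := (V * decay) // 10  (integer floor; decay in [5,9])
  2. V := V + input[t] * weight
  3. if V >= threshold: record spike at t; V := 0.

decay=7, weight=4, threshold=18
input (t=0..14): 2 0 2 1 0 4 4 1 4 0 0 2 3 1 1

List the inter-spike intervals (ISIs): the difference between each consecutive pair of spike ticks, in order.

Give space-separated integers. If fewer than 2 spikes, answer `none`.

Answer: 3

Derivation:
t=0: input=2 -> V=8
t=1: input=0 -> V=5
t=2: input=2 -> V=11
t=3: input=1 -> V=11
t=4: input=0 -> V=7
t=5: input=4 -> V=0 FIRE
t=6: input=4 -> V=16
t=7: input=1 -> V=15
t=8: input=4 -> V=0 FIRE
t=9: input=0 -> V=0
t=10: input=0 -> V=0
t=11: input=2 -> V=8
t=12: input=3 -> V=17
t=13: input=1 -> V=15
t=14: input=1 -> V=14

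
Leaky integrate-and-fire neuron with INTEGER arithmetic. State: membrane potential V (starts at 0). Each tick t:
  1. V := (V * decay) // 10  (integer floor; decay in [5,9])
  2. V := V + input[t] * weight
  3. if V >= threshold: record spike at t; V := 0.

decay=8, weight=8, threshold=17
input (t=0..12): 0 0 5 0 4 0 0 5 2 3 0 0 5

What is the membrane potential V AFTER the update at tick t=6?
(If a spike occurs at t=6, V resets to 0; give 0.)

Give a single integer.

t=0: input=0 -> V=0
t=1: input=0 -> V=0
t=2: input=5 -> V=0 FIRE
t=3: input=0 -> V=0
t=4: input=4 -> V=0 FIRE
t=5: input=0 -> V=0
t=6: input=0 -> V=0
t=7: input=5 -> V=0 FIRE
t=8: input=2 -> V=16
t=9: input=3 -> V=0 FIRE
t=10: input=0 -> V=0
t=11: input=0 -> V=0
t=12: input=5 -> V=0 FIRE

Answer: 0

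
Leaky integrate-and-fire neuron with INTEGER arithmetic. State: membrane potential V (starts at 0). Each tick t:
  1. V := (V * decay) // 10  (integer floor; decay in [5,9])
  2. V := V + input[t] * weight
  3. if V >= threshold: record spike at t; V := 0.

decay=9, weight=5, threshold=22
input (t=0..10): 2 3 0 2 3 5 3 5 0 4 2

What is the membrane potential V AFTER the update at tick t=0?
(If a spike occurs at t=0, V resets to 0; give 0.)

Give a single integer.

t=0: input=2 -> V=10
t=1: input=3 -> V=0 FIRE
t=2: input=0 -> V=0
t=3: input=2 -> V=10
t=4: input=3 -> V=0 FIRE
t=5: input=5 -> V=0 FIRE
t=6: input=3 -> V=15
t=7: input=5 -> V=0 FIRE
t=8: input=0 -> V=0
t=9: input=4 -> V=20
t=10: input=2 -> V=0 FIRE

Answer: 10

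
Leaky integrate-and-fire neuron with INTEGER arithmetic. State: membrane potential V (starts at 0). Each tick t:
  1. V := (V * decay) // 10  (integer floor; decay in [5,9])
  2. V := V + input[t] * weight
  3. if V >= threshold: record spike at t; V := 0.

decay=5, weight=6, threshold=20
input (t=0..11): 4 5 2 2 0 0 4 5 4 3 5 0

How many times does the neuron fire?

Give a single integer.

t=0: input=4 -> V=0 FIRE
t=1: input=5 -> V=0 FIRE
t=2: input=2 -> V=12
t=3: input=2 -> V=18
t=4: input=0 -> V=9
t=5: input=0 -> V=4
t=6: input=4 -> V=0 FIRE
t=7: input=5 -> V=0 FIRE
t=8: input=4 -> V=0 FIRE
t=9: input=3 -> V=18
t=10: input=5 -> V=0 FIRE
t=11: input=0 -> V=0

Answer: 6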